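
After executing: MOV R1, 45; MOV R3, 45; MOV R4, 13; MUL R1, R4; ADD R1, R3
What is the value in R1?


Register state trace:
  MOV R1, 45  → R1 = 45
  MOV R3, 45  → R3 = 45
  MOV R4, 13  → R4 = 13
  MUL R1, R4  → R1 = 45 * 13 = 585
  ADD R1, R3  → R1 = 585 + 45 = 630
Final: R1 = 630

630


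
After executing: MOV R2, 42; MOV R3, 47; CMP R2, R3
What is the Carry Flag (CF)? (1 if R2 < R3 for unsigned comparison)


Register state trace:
  MOV R2, 42  → R2 = 42
  MOV R3, 47  → R3 = 47
  CMP R2, R3  → unsigned 42 - 47: borrow occurs
  42 < 47, so CF = 1
CF = 1

1


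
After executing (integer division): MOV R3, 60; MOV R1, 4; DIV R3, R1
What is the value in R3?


Register state trace:
  MOV R3, 60  → R3 = 60
  MOV R1, 4  → R1 = 4
  DIV R3, R1  → R3 = 60 // 4 = 15
Final: R3 = 15

15


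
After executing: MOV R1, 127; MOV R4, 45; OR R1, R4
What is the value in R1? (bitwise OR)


Register state trace:
  MOV R1, 127  → R1 = 127 (0b01111111)
  MOV R4, 45  → R4 = 45 (0b00101101)
  OR R1, R4   → R1 = 127 OR 45 = 127 (0b01111111)
Final: R1 = 127

127


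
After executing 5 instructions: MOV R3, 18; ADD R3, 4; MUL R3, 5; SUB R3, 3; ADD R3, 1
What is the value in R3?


Register state trace:
  MOV R3, 18  → R3 = 18
  ADD R3, 4  → R3 = 18 + 4 = 22
  MUL R3, 5  → R3 = 22 * 5 = 110
  SUB R3, 3  → R3 = 110 - 3 = 107
  ADD R3, 1  → R3 = 107 + 1 = 108
Final: R3 = 108

108


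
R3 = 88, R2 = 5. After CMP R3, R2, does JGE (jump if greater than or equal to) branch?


Trace:
  R3 = 88, R2 = 5
  CMP R3, R2  → compares 88 vs 5
  JGE checks: is 88 greater than or equal to 5?
  88 > 5, so condition is true
Branch taken: Yes

Yes


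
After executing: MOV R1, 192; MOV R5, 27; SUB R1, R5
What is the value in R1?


Register state trace:
  MOV R1, 192  → R1 = 192
  MOV R5, 27  → R5 = 27
  SUB R1, R5  → R1 = 192 - 27 = 165
Final: R1 = 165

165


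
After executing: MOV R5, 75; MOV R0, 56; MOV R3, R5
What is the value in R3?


Register state trace:
  MOV R5, 75  → R5 = 75
  MOV R0, 56  → R0 = 56
  MOV R3, R5  → R3 = 75
Final: R3 = 75

75


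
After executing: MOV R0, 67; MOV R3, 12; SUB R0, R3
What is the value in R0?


Register state trace:
  MOV R0, 67  → R0 = 67
  MOV R3, 12  → R3 = 12
  SUB R0, R3  → R0 = 67 - 12 = 55
Final: R0 = 55

55


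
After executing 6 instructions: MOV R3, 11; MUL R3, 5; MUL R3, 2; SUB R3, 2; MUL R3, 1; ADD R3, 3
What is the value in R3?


Register state trace:
  MOV R3, 11  → R3 = 11
  MUL R3, 5  → R3 = 11 * 5 = 55
  MUL R3, 2  → R3 = 55 * 2 = 110
  SUB R3, 2  → R3 = 110 - 2 = 108
  MUL R3, 1  → R3 = 108 * 1 = 108
  ADD R3, 3  → R3 = 108 + 3 = 111
Final: R3 = 111

111


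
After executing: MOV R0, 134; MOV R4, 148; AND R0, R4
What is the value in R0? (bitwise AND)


Register state trace:
  MOV R0, 134  → R0 = 134 (0b10000110)
  MOV R4, 148  → R4 = 148 (0b10010100)
  AND R0, R4  → R0 = 134 AND 148 = 132 (0b10000100)
Final: R0 = 132

132


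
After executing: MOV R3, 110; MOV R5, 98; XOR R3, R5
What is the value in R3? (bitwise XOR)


Register state trace:
  MOV R3, 110  → R3 = 110 (0b01101110)
  MOV R5, 98  → R5 = 98 (0b01100010)
  XOR R3, R5  → R3 = 110 XOR 98 = 12 (0b00001100)
Final: R3 = 12

12


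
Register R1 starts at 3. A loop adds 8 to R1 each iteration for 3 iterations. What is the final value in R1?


Starting value: R1 = 3
  Iter 1: R1 = 3 + 8 = 11
  Iter 2: R1 = 11 + 8 = 19
  Iter 3: R1 = 19 + 8 = 27
Final: R1 = 27

27


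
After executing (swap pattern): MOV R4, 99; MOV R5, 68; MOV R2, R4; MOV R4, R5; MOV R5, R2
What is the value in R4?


Register state trace (swap pattern):
  MOV R4, 99  → R4 = 99
  MOV R5, 68  → R5 = 68
  MOV R2, R4  → R2 = 99  (save R4)
  MOV R4, R5  → R4 = 68  (R4 gets R5's value)
  MOV R5, R2  → R5 = 99  (R5 gets saved value)
Final: R4 = 68

68


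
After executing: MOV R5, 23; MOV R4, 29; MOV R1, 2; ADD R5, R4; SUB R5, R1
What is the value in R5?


Register state trace:
  MOV R5, 23  → R5 = 23
  MOV R4, 29  → R4 = 29
  MOV R1, 2  → R1 = 2
  ADD R5, R4  → R5 = 23 + 29 = 52
  SUB R5, R1  → R5 = 52 - 2 = 50
Final: R5 = 50

50


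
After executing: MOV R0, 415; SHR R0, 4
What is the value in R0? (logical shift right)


Register state trace:
  MOV R0, 415  → R0 = 415
  SHR R0, 4  → R0 = 415 >> 4 = 415 // 2^4 = 25
Final: R0 = 25

25


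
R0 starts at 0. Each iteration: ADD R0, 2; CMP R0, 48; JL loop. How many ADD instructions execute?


Loop trace (R0 starts at 0, target 48, step 2):
  ADD #1: R0 = 0 + 2 = 2  → 2 < 48, loop
  ADD #2: R0 = 2 + 2 = 4  → 4 < 48, loop
  ADD #3: R0 = 4 + 2 = 6  → 6 < 48, loop
  ADD #4: R0 = 6 + 2 = 8  → 8 < 48, loop
  ADD #5: R0 = 8 + 2 = 10  → 10 < 48, loop
  ADD #6: R0 = 10 + 2 = 12  → 12 < 48, loop
  ADD #7: R0 = 12 + 2 = 14  → 14 < 48, loop
  ADD #8: R0 = 14 + 2 = 16  → 16 < 48, loop
  ADD #9: R0 = 16 + 2 = 18  → 18 < 48, loop
  ADD #10: R0 = 18 + 2 = 20  → 20 < 48, loop
  ADD #11: R0 = 20 + 2 = 22  → 22 < 48, loop
  ADD #12: R0 = 22 + 2 = 24  → 24 < 48, loop
  ADD #13: R0 = 24 + 2 = 26  → 26 < 48, loop
  ADD #14: R0 = 26 + 2 = 28  → 28 < 48, loop
  ADD #15: R0 = 28 + 2 = 30  → 30 < 48, loop
  ADD #16: R0 = 30 + 2 = 32  → 32 < 48, loop
  ADD #17: R0 = 32 + 2 = 34  → 34 < 48, loop
  ADD #18: R0 = 34 + 2 = 36  → 36 < 48, loop
  ADD #19: R0 = 36 + 2 = 38  → 38 < 48, loop
  ADD #20: R0 = 38 + 2 = 40  → 40 < 48, loop
  ADD #21: R0 = 40 + 2 = 42  → 42 < 48, loop
  ADD #22: R0 = 42 + 2 = 44  → 44 < 48, loop
  ADD #23: R0 = 44 + 2 = 46  → 46 < 48, loop
  ADD #24: R0 = 46 + 2 = 48  → 48 >= 48, exit
Total ADD instructions: 24

24


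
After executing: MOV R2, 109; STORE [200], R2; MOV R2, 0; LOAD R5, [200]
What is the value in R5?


Register and memory trace:
  MOV R2, 109  → R2 = 109
  STORE [200], R2  → mem[200] = 109
  MOV R2, 0  → R2 = 0
  LOAD R5, [200]  → R5 = mem[200] = 109
Final: R5 = 109

109


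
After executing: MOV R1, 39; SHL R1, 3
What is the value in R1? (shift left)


Register state trace:
  MOV R1, 39  → R1 = 39
  SHL R1, 3  → R1 = 39 << 3 = 39 * 2^3 = 312
Final: R1 = 312

312


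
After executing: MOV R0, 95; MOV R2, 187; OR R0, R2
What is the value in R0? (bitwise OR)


Register state trace:
  MOV R0, 95  → R0 = 95 (0b01011111)
  MOV R2, 187  → R2 = 187 (0b10111011)
  OR R0, R2   → R0 = 95 OR 187 = 255 (0b11111111)
Final: R0 = 255

255


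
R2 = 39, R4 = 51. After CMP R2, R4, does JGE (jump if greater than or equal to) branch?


Trace:
  R2 = 39, R4 = 51
  CMP R2, R4  → compares 39 vs 51
  JGE checks: is 39 greater than or equal to 51?
  39 < 51, so condition is false
Branch taken: No

No


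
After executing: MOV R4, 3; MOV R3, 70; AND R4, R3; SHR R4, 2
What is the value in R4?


Register state trace:
  MOV R4, 3  → R4 = 3 (0b00000011)
  MOV R3, 70  → R3 = 70 (0b01000110)
  AND R4, R3  → R4 = 3 AND 70 = 2 (0b00000010)
  SHR R4, 2  → R4 = 2 >> 2 = 0
Final: R4 = 0

0


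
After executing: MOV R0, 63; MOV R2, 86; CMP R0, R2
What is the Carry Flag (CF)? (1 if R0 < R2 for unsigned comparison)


Register state trace:
  MOV R0, 63  → R0 = 63
  MOV R2, 86  → R2 = 86
  CMP R0, R2  → unsigned 63 - 86: borrow occurs
  63 < 86, so CF = 1
CF = 1

1


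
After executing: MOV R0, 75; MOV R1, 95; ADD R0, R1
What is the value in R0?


Register state trace:
  MOV R0, 75  → R0 = 75
  MOV R1, 95  → R1 = 95
  ADD R0, R1  → R0 = 75 + 95 = 170
Final: R0 = 170

170


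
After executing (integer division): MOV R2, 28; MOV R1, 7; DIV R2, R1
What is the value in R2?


Register state trace:
  MOV R2, 28  → R2 = 28
  MOV R1, 7  → R1 = 7
  DIV R2, R1  → R2 = 28 // 7 = 4
Final: R2 = 4

4


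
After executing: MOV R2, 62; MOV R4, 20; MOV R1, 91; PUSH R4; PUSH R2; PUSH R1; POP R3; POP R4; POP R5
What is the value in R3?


Stack trace (top is rightmost):
  MOV R2, 62  → R2 = 62
  MOV R4, 20  → R4 = 20
  MOV R1, 91  → R1 = 91
  PUSH R4  → stack: [20]
  PUSH R2  → stack: [20, 62]
  PUSH R1  → stack: [20, 62, 91]
  POP R3  → R3 = 91, stack: [20, 62]
  POP R4  → R4 = 62, stack: [20]
  POP R5  → R5 = 20, stack: []
Final: R3 = 91

91


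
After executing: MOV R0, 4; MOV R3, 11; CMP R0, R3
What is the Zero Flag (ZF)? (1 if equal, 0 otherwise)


Register state trace:
  MOV R0, 4  → R0 = 4
  MOV R3, 11  → R3 = 11
  CMP R0, R3  → computes 4 - 11 = -7
  Result is nonzero, so values are not equal
ZF = 0

0


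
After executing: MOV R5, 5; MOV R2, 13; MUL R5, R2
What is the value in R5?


Register state trace:
  MOV R5, 5  → R5 = 5
  MOV R2, 13  → R2 = 13
  MUL R5, R2  → R5 = 5 * 13 = 65
Final: R5 = 65

65


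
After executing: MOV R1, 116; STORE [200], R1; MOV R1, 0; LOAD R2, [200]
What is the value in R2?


Register and memory trace:
  MOV R1, 116  → R1 = 116
  STORE [200], R1  → mem[200] = 116
  MOV R1, 0  → R1 = 0
  LOAD R2, [200]  → R2 = mem[200] = 116
Final: R2 = 116

116


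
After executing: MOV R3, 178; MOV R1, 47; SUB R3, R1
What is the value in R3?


Register state trace:
  MOV R3, 178  → R3 = 178
  MOV R1, 47  → R1 = 47
  SUB R3, R1  → R3 = 178 - 47 = 131
Final: R3 = 131

131


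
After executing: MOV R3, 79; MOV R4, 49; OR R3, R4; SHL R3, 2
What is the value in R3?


Register state trace:
  MOV R3, 79  → R3 = 79 (0b01001111)
  MOV R4, 49  → R4 = 49 (0b00110001)
  OR R3, R4  → R3 = 79 OR 49 = 127 (0b01111111)
  SHL R3, 2  → R3 = 127 << 2 = 508
Final: R3 = 508

508


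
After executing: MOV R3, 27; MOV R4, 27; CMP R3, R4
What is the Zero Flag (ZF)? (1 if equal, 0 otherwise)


Register state trace:
  MOV R3, 27  → R3 = 27
  MOV R4, 27  → R4 = 27
  CMP R3, R4  → computes 27 - 27 = 0
  Result is zero, so values are equal
ZF = 1

1


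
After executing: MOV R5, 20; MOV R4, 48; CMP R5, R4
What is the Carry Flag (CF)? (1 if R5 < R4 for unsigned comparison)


Register state trace:
  MOV R5, 20  → R5 = 20
  MOV R4, 48  → R4 = 48
  CMP R5, R4  → unsigned 20 - 48: borrow occurs
  20 < 48, so CF = 1
CF = 1

1


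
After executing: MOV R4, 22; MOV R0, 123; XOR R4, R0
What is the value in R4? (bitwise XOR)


Register state trace:
  MOV R4, 22  → R4 = 22 (0b00010110)
  MOV R0, 123  → R0 = 123 (0b01111011)
  XOR R4, R0  → R4 = 22 XOR 123 = 109 (0b01101101)
Final: R4 = 109

109


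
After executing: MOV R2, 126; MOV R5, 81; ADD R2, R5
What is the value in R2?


Register state trace:
  MOV R2, 126  → R2 = 126
  MOV R5, 81  → R5 = 81
  ADD R2, R5  → R2 = 126 + 81 = 207
Final: R2 = 207

207


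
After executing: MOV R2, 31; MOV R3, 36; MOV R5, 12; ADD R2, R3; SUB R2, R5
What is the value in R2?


Register state trace:
  MOV R2, 31  → R2 = 31
  MOV R3, 36  → R3 = 36
  MOV R5, 12  → R5 = 12
  ADD R2, R3  → R2 = 31 + 36 = 67
  SUB R2, R5  → R2 = 67 - 12 = 55
Final: R2 = 55

55


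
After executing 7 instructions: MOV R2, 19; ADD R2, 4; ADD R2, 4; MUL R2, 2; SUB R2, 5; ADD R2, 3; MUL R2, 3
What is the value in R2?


Register state trace:
  MOV R2, 19  → R2 = 19
  ADD R2, 4  → R2 = 19 + 4 = 23
  ADD R2, 4  → R2 = 23 + 4 = 27
  MUL R2, 2  → R2 = 27 * 2 = 54
  SUB R2, 5  → R2 = 54 - 5 = 49
  ADD R2, 3  → R2 = 49 + 3 = 52
  MUL R2, 3  → R2 = 52 * 3 = 156
Final: R2 = 156

156


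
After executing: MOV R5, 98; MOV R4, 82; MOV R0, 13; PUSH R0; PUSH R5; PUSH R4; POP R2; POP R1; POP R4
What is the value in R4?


Stack trace (top is rightmost):
  MOV R5, 98  → R5 = 98
  MOV R4, 82  → R4 = 82
  MOV R0, 13  → R0 = 13
  PUSH R0  → stack: [13]
  PUSH R5  → stack: [13, 98]
  PUSH R4  → stack: [13, 98, 82]
  POP R2  → R2 = 82, stack: [13, 98]
  POP R1  → R1 = 98, stack: [13]
  POP R4  → R4 = 13, stack: []
Final: R4 = 13

13


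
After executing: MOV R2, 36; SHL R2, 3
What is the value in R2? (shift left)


Register state trace:
  MOV R2, 36  → R2 = 36
  SHL R2, 3  → R2 = 36 << 3 = 36 * 2^3 = 288
Final: R2 = 288

288


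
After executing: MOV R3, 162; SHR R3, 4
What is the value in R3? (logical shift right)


Register state trace:
  MOV R3, 162  → R3 = 162
  SHR R3, 4  → R3 = 162 >> 4 = 162 // 2^4 = 10
Final: R3 = 10

10


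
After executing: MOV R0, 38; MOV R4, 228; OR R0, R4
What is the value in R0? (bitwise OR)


Register state trace:
  MOV R0, 38  → R0 = 38 (0b00100110)
  MOV R4, 228  → R4 = 228 (0b11100100)
  OR R0, R4   → R0 = 38 OR 228 = 230 (0b11100110)
Final: R0 = 230

230


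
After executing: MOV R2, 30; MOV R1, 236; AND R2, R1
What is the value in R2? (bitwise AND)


Register state trace:
  MOV R2, 30  → R2 = 30 (0b00011110)
  MOV R1, 236  → R1 = 236 (0b11101100)
  AND R2, R1  → R2 = 30 AND 236 = 12 (0b00001100)
Final: R2 = 12

12


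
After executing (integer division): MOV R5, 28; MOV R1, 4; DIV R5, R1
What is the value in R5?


Register state trace:
  MOV R5, 28  → R5 = 28
  MOV R1, 4  → R1 = 4
  DIV R5, R1  → R5 = 28 // 4 = 7
Final: R5 = 7

7


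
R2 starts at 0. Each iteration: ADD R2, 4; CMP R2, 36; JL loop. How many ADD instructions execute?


Loop trace (R2 starts at 0, target 36, step 4):
  ADD #1: R2 = 0 + 4 = 4  → 4 < 36, loop
  ADD #2: R2 = 4 + 4 = 8  → 8 < 36, loop
  ADD #3: R2 = 8 + 4 = 12  → 12 < 36, loop
  ADD #4: R2 = 12 + 4 = 16  → 16 < 36, loop
  ADD #5: R2 = 16 + 4 = 20  → 20 < 36, loop
  ADD #6: R2 = 20 + 4 = 24  → 24 < 36, loop
  ADD #7: R2 = 24 + 4 = 28  → 28 < 36, loop
  ADD #8: R2 = 28 + 4 = 32  → 32 < 36, loop
  ADD #9: R2 = 32 + 4 = 36  → 36 >= 36, exit
Total ADD instructions: 9

9


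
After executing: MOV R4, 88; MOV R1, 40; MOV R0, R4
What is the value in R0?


Register state trace:
  MOV R4, 88  → R4 = 88
  MOV R1, 40  → R1 = 40
  MOV R0, R4  → R0 = 88
Final: R0 = 88

88


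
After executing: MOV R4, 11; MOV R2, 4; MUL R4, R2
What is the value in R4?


Register state trace:
  MOV R4, 11  → R4 = 11
  MOV R2, 4  → R2 = 4
  MUL R4, R2  → R4 = 11 * 4 = 44
Final: R4 = 44

44


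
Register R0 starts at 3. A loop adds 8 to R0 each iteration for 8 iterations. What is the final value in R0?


Starting value: R0 = 3
  Iter 1: R0 = 3 + 8 = 11
  Iter 2: R0 = 11 + 8 = 19
  Iter 3: R0 = 19 + 8 = 27
  Iter 4: R0 = 27 + 8 = 35
  Iter 5: R0 = 35 + 8 = 43
  Iter 6: R0 = 43 + 8 = 51
  Iter 7: R0 = 51 + 8 = 59
  Iter 8: R0 = 59 + 8 = 67
Final: R0 = 67

67


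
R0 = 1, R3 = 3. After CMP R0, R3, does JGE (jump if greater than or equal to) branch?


Trace:
  R0 = 1, R3 = 3
  CMP R0, R3  → compares 1 vs 3
  JGE checks: is 1 greater than or equal to 3?
  1 < 3, so condition is false
Branch taken: No

No


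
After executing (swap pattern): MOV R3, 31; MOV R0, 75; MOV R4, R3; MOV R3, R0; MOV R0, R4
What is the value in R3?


Register state trace (swap pattern):
  MOV R3, 31  → R3 = 31
  MOV R0, 75  → R0 = 75
  MOV R4, R3  → R4 = 31  (save R3)
  MOV R3, R0  → R3 = 75  (R3 gets R0's value)
  MOV R0, R4  → R0 = 31  (R0 gets saved value)
Final: R3 = 75

75


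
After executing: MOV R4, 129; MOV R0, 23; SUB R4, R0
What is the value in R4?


Register state trace:
  MOV R4, 129  → R4 = 129
  MOV R0, 23  → R0 = 23
  SUB R4, R0  → R4 = 129 - 23 = 106
Final: R4 = 106

106


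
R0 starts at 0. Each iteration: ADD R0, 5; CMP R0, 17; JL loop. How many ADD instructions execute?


Loop trace (R0 starts at 0, target 17, step 5):
  ADD #1: R0 = 0 + 5 = 5  → 5 < 17, loop
  ADD #2: R0 = 5 + 5 = 10  → 10 < 17, loop
  ADD #3: R0 = 10 + 5 = 15  → 15 < 17, loop
  ADD #4: R0 = 15 + 5 = 20  → 20 >= 17, exit
Total ADD instructions: 4

4


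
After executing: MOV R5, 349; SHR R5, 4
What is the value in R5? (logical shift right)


Register state trace:
  MOV R5, 349  → R5 = 349
  SHR R5, 4  → R5 = 349 >> 4 = 349 // 2^4 = 21
Final: R5 = 21

21


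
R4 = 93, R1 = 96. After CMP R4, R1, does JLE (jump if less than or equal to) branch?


Trace:
  R4 = 93, R1 = 96
  CMP R4, R1  → compares 93 vs 96
  JLE checks: is 93 less than or equal to 96?
  93 < 96, so condition is true
Branch taken: Yes

Yes


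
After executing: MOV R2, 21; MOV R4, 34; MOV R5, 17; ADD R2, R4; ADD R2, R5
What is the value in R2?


Register state trace:
  MOV R2, 21  → R2 = 21
  MOV R4, 34  → R4 = 34
  MOV R5, 17  → R5 = 17
  ADD R2, R4  → R2 = 21 + 34 = 55
  ADD R2, R5  → R2 = 55 + 17 = 72
Final: R2 = 72

72


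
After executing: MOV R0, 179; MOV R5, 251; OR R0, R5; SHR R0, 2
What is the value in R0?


Register state trace:
  MOV R0, 179  → R0 = 179 (0b10110011)
  MOV R5, 251  → R5 = 251 (0b11111011)
  OR R0, R5  → R0 = 179 OR 251 = 251 (0b11111011)
  SHR R0, 2  → R0 = 251 >> 2 = 62
Final: R0 = 62

62


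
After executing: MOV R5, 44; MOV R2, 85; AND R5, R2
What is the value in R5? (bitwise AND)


Register state trace:
  MOV R5, 44  → R5 = 44 (0b00101100)
  MOV R2, 85  → R2 = 85 (0b01010101)
  AND R5, R2  → R5 = 44 AND 85 = 4 (0b00000100)
Final: R5 = 4

4


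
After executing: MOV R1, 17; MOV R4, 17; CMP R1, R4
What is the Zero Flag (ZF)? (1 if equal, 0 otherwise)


Register state trace:
  MOV R1, 17  → R1 = 17
  MOV R4, 17  → R4 = 17
  CMP R1, R4  → computes 17 - 17 = 0
  Result is zero, so values are equal
ZF = 1

1


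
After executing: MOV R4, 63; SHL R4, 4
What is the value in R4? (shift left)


Register state trace:
  MOV R4, 63  → R4 = 63
  SHL R4, 4  → R4 = 63 << 4 = 63 * 2^4 = 1008
Final: R4 = 1008

1008


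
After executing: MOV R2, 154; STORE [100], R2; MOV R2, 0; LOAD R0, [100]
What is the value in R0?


Register and memory trace:
  MOV R2, 154  → R2 = 154
  STORE [100], R2  → mem[100] = 154
  MOV R2, 0  → R2 = 0
  LOAD R0, [100]  → R0 = mem[100] = 154
Final: R0 = 154

154


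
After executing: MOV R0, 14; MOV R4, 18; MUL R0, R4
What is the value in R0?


Register state trace:
  MOV R0, 14  → R0 = 14
  MOV R4, 18  → R4 = 18
  MUL R0, R4  → R0 = 14 * 18 = 252
Final: R0 = 252

252


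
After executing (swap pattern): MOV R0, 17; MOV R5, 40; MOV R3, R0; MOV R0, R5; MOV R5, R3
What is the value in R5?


Register state trace (swap pattern):
  MOV R0, 17  → R0 = 17
  MOV R5, 40  → R5 = 40
  MOV R3, R0  → R3 = 17  (save R0)
  MOV R0, R5  → R0 = 40  (R0 gets R5's value)
  MOV R5, R3  → R5 = 17  (R5 gets saved value)
Final: R5 = 17

17


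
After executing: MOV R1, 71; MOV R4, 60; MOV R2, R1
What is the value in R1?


Register state trace:
  MOV R1, 71  → R1 = 71
  MOV R4, 60  → R4 = 60
  MOV R2, R1  → R2 = 71
Final: R1 = 71

71


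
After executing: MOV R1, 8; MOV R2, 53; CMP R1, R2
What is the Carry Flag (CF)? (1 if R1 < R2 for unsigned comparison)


Register state trace:
  MOV R1, 8  → R1 = 8
  MOV R2, 53  → R2 = 53
  CMP R1, R2  → unsigned 8 - 53: borrow occurs
  8 < 53, so CF = 1
CF = 1

1


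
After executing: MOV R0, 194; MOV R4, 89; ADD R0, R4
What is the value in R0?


Register state trace:
  MOV R0, 194  → R0 = 194
  MOV R4, 89  → R4 = 89
  ADD R0, R4  → R0 = 194 + 89 = 283
Final: R0 = 283

283


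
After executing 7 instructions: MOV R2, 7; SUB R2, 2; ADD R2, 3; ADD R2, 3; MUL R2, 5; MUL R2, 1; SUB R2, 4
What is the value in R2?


Register state trace:
  MOV R2, 7  → R2 = 7
  SUB R2, 2  → R2 = 7 - 2 = 5
  ADD R2, 3  → R2 = 5 + 3 = 8
  ADD R2, 3  → R2 = 8 + 3 = 11
  MUL R2, 5  → R2 = 11 * 5 = 55
  MUL R2, 1  → R2 = 55 * 1 = 55
  SUB R2, 4  → R2 = 55 - 4 = 51
Final: R2 = 51

51


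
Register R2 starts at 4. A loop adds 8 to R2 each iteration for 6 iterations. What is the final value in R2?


Starting value: R2 = 4
  Iter 1: R2 = 4 + 8 = 12
  Iter 2: R2 = 12 + 8 = 20
  Iter 3: R2 = 20 + 8 = 28
  Iter 4: R2 = 28 + 8 = 36
  Iter 5: R2 = 36 + 8 = 44
  Iter 6: R2 = 44 + 8 = 52
Final: R2 = 52

52


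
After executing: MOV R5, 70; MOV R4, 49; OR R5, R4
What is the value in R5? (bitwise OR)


Register state trace:
  MOV R5, 70  → R5 = 70 (0b01000110)
  MOV R4, 49  → R4 = 49 (0b00110001)
  OR R5, R4   → R5 = 70 OR 49 = 119 (0b01110111)
Final: R5 = 119

119


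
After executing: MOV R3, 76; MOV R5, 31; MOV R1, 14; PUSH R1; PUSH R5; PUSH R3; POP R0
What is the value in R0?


Stack trace (top is rightmost):
  MOV R3, 76  → R3 = 76
  MOV R5, 31  → R5 = 31
  MOV R1, 14  → R1 = 14
  PUSH R1  → stack: [14]
  PUSH R5  → stack: [14, 31]
  PUSH R3  → stack: [14, 31, 76]
  POP R0  → R0 = 76, stack: [14, 31]
Final: R0 = 76

76


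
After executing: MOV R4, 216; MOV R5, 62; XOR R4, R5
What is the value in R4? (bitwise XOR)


Register state trace:
  MOV R4, 216  → R4 = 216 (0b11011000)
  MOV R5, 62  → R5 = 62 (0b00111110)
  XOR R4, R5  → R4 = 216 XOR 62 = 230 (0b11100110)
Final: R4 = 230

230


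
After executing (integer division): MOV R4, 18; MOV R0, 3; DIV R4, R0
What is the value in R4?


Register state trace:
  MOV R4, 18  → R4 = 18
  MOV R0, 3  → R0 = 3
  DIV R4, R0  → R4 = 18 // 3 = 6
Final: R4 = 6

6


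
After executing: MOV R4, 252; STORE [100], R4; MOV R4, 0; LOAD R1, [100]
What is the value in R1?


Register and memory trace:
  MOV R4, 252  → R4 = 252
  STORE [100], R4  → mem[100] = 252
  MOV R4, 0  → R4 = 0
  LOAD R1, [100]  → R1 = mem[100] = 252
Final: R1 = 252

252


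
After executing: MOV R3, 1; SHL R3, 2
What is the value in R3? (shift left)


Register state trace:
  MOV R3, 1  → R3 = 1
  SHL R3, 2  → R3 = 1 << 2 = 1 * 2^2 = 4
Final: R3 = 4

4


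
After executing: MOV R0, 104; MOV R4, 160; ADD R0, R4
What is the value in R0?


Register state trace:
  MOV R0, 104  → R0 = 104
  MOV R4, 160  → R4 = 160
  ADD R0, R4  → R0 = 104 + 160 = 264
Final: R0 = 264

264


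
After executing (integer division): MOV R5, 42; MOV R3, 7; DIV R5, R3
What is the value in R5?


Register state trace:
  MOV R5, 42  → R5 = 42
  MOV R3, 7  → R3 = 7
  DIV R5, R3  → R5 = 42 // 7 = 6
Final: R5 = 6

6


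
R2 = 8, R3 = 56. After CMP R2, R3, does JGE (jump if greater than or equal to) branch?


Trace:
  R2 = 8, R3 = 56
  CMP R2, R3  → compares 8 vs 56
  JGE checks: is 8 greater than or equal to 56?
  8 < 56, so condition is false
Branch taken: No

No


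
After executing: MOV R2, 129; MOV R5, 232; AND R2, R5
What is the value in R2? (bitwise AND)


Register state trace:
  MOV R2, 129  → R2 = 129 (0b10000001)
  MOV R5, 232  → R5 = 232 (0b11101000)
  AND R2, R5  → R2 = 129 AND 232 = 128 (0b10000000)
Final: R2 = 128

128


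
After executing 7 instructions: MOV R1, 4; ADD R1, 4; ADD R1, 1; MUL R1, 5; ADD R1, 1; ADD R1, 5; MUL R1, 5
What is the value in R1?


Register state trace:
  MOV R1, 4  → R1 = 4
  ADD R1, 4  → R1 = 4 + 4 = 8
  ADD R1, 1  → R1 = 8 + 1 = 9
  MUL R1, 5  → R1 = 9 * 5 = 45
  ADD R1, 1  → R1 = 45 + 1 = 46
  ADD R1, 5  → R1 = 46 + 5 = 51
  MUL R1, 5  → R1 = 51 * 5 = 255
Final: R1 = 255

255


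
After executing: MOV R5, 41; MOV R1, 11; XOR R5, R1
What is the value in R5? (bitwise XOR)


Register state trace:
  MOV R5, 41  → R5 = 41 (0b00101001)
  MOV R1, 11  → R1 = 11 (0b00001011)
  XOR R5, R1  → R5 = 41 XOR 11 = 34 (0b00100010)
Final: R5 = 34

34


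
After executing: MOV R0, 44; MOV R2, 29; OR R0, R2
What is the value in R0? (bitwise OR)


Register state trace:
  MOV R0, 44  → R0 = 44 (0b00101100)
  MOV R2, 29  → R2 = 29 (0b00011101)
  OR R0, R2   → R0 = 44 OR 29 = 61 (0b00111101)
Final: R0 = 61

61


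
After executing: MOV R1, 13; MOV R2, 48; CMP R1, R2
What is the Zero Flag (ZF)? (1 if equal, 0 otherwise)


Register state trace:
  MOV R1, 13  → R1 = 13
  MOV R2, 48  → R2 = 48
  CMP R1, R2  → computes 13 - 48 = -35
  Result is nonzero, so values are not equal
ZF = 0

0


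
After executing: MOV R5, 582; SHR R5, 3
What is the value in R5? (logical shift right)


Register state trace:
  MOV R5, 582  → R5 = 582
  SHR R5, 3  → R5 = 582 >> 3 = 582 // 2^3 = 72
Final: R5 = 72

72


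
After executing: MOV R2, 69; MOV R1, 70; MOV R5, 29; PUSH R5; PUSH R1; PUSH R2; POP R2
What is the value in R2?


Stack trace (top is rightmost):
  MOV R2, 69  → R2 = 69
  MOV R1, 70  → R1 = 70
  MOV R5, 29  → R5 = 29
  PUSH R5  → stack: [29]
  PUSH R1  → stack: [29, 70]
  PUSH R2  → stack: [29, 70, 69]
  POP R2  → R2 = 69, stack: [29, 70]
Final: R2 = 69

69


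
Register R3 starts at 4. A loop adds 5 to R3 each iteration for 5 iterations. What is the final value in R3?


Starting value: R3 = 4
  Iter 1: R3 = 4 + 5 = 9
  Iter 2: R3 = 9 + 5 = 14
  Iter 3: R3 = 14 + 5 = 19
  Iter 4: R3 = 19 + 5 = 24
  Iter 5: R3 = 24 + 5 = 29
Final: R3 = 29

29


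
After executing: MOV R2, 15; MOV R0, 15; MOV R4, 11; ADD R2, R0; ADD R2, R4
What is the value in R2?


Register state trace:
  MOV R2, 15  → R2 = 15
  MOV R0, 15  → R0 = 15
  MOV R4, 11  → R4 = 11
  ADD R2, R0  → R2 = 15 + 15 = 30
  ADD R2, R4  → R2 = 30 + 11 = 41
Final: R2 = 41

41


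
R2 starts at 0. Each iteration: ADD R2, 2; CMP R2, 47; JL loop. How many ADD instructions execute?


Loop trace (R2 starts at 0, target 47, step 2):
  ADD #1: R2 = 0 + 2 = 2  → 2 < 47, loop
  ADD #2: R2 = 2 + 2 = 4  → 4 < 47, loop
  ADD #3: R2 = 4 + 2 = 6  → 6 < 47, loop
  ADD #4: R2 = 6 + 2 = 8  → 8 < 47, loop
  ADD #5: R2 = 8 + 2 = 10  → 10 < 47, loop
  ADD #6: R2 = 10 + 2 = 12  → 12 < 47, loop
  ADD #7: R2 = 12 + 2 = 14  → 14 < 47, loop
  ADD #8: R2 = 14 + 2 = 16  → 16 < 47, loop
  ADD #9: R2 = 16 + 2 = 18  → 18 < 47, loop
  ADD #10: R2 = 18 + 2 = 20  → 20 < 47, loop
  ADD #11: R2 = 20 + 2 = 22  → 22 < 47, loop
  ADD #12: R2 = 22 + 2 = 24  → 24 < 47, loop
  ADD #13: R2 = 24 + 2 = 26  → 26 < 47, loop
  ADD #14: R2 = 26 + 2 = 28  → 28 < 47, loop
  ADD #15: R2 = 28 + 2 = 30  → 30 < 47, loop
  ADD #16: R2 = 30 + 2 = 32  → 32 < 47, loop
  ADD #17: R2 = 32 + 2 = 34  → 34 < 47, loop
  ADD #18: R2 = 34 + 2 = 36  → 36 < 47, loop
  ADD #19: R2 = 36 + 2 = 38  → 38 < 47, loop
  ADD #20: R2 = 38 + 2 = 40  → 40 < 47, loop
  ADD #21: R2 = 40 + 2 = 42  → 42 < 47, loop
  ADD #22: R2 = 42 + 2 = 44  → 44 < 47, loop
  ADD #23: R2 = 44 + 2 = 46  → 46 < 47, loop
  ADD #24: R2 = 46 + 2 = 48  → 48 >= 47, exit
Total ADD instructions: 24

24


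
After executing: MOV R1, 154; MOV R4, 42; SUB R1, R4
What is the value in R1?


Register state trace:
  MOV R1, 154  → R1 = 154
  MOV R4, 42  → R4 = 42
  SUB R1, R4  → R1 = 154 - 42 = 112
Final: R1 = 112

112


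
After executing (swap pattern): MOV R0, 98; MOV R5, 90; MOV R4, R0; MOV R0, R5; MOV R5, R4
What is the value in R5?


Register state trace (swap pattern):
  MOV R0, 98  → R0 = 98
  MOV R5, 90  → R5 = 90
  MOV R4, R0  → R4 = 98  (save R0)
  MOV R0, R5  → R0 = 90  (R0 gets R5's value)
  MOV R5, R4  → R5 = 98  (R5 gets saved value)
Final: R5 = 98

98


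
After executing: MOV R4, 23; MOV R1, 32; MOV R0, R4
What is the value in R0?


Register state trace:
  MOV R4, 23  → R4 = 23
  MOV R1, 32  → R1 = 32
  MOV R0, R4  → R0 = 23
Final: R0 = 23

23


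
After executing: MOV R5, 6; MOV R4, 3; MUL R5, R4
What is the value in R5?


Register state trace:
  MOV R5, 6  → R5 = 6
  MOV R4, 3  → R4 = 3
  MUL R5, R4  → R5 = 6 * 3 = 18
Final: R5 = 18

18


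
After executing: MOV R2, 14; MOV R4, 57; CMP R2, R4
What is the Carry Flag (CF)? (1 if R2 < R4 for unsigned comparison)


Register state trace:
  MOV R2, 14  → R2 = 14
  MOV R4, 57  → R4 = 57
  CMP R2, R4  → unsigned 14 - 57: borrow occurs
  14 < 57, so CF = 1
CF = 1

1


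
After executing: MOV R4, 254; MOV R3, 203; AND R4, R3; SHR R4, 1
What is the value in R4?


Register state trace:
  MOV R4, 254  → R4 = 254 (0b11111110)
  MOV R3, 203  → R3 = 203 (0b11001011)
  AND R4, R3  → R4 = 254 AND 203 = 202 (0b11001010)
  SHR R4, 1  → R4 = 202 >> 1 = 101
Final: R4 = 101

101


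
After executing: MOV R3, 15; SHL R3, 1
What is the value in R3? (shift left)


Register state trace:
  MOV R3, 15  → R3 = 15
  SHL R3, 1  → R3 = 15 << 1 = 15 * 2^1 = 30
Final: R3 = 30

30


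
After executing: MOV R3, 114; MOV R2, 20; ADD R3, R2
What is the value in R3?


Register state trace:
  MOV R3, 114  → R3 = 114
  MOV R2, 20  → R2 = 20
  ADD R3, R2  → R3 = 114 + 20 = 134
Final: R3 = 134

134


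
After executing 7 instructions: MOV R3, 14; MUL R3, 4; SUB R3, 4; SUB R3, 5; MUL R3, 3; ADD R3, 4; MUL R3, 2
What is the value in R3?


Register state trace:
  MOV R3, 14  → R3 = 14
  MUL R3, 4  → R3 = 14 * 4 = 56
  SUB R3, 4  → R3 = 56 - 4 = 52
  SUB R3, 5  → R3 = 52 - 5 = 47
  MUL R3, 3  → R3 = 47 * 3 = 141
  ADD R3, 4  → R3 = 141 + 4 = 145
  MUL R3, 2  → R3 = 145 * 2 = 290
Final: R3 = 290

290


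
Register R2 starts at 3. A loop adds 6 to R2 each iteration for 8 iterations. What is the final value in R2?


Starting value: R2 = 3
  Iter 1: R2 = 3 + 6 = 9
  Iter 2: R2 = 9 + 6 = 15
  Iter 3: R2 = 15 + 6 = 21
  Iter 4: R2 = 21 + 6 = 27
  Iter 5: R2 = 27 + 6 = 33
  Iter 6: R2 = 33 + 6 = 39
  Iter 7: R2 = 39 + 6 = 45
  Iter 8: R2 = 45 + 6 = 51
Final: R2 = 51

51


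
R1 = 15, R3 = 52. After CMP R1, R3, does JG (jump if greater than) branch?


Trace:
  R1 = 15, R3 = 52
  CMP R1, R3  → compares 15 vs 52
  JG checks: is 15 greater than 52?
  15 < 52, so condition is false
Branch taken: No

No


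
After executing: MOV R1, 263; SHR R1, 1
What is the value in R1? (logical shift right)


Register state trace:
  MOV R1, 263  → R1 = 263
  SHR R1, 1  → R1 = 263 >> 1 = 263 // 2^1 = 131
Final: R1 = 131

131


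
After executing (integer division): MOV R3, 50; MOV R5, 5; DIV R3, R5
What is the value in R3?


Register state trace:
  MOV R3, 50  → R3 = 50
  MOV R5, 5  → R5 = 5
  DIV R3, R5  → R3 = 50 // 5 = 10
Final: R3 = 10

10


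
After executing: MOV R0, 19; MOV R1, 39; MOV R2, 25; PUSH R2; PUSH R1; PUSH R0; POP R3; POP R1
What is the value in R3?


Stack trace (top is rightmost):
  MOV R0, 19  → R0 = 19
  MOV R1, 39  → R1 = 39
  MOV R2, 25  → R2 = 25
  PUSH R2  → stack: [25]
  PUSH R1  → stack: [25, 39]
  PUSH R0  → stack: [25, 39, 19]
  POP R3  → R3 = 19, stack: [25, 39]
  POP R1  → R1 = 39, stack: [25]
Final: R3 = 19

19


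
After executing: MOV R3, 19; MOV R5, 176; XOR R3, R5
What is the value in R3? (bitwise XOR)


Register state trace:
  MOV R3, 19  → R3 = 19 (0b00010011)
  MOV R5, 176  → R5 = 176 (0b10110000)
  XOR R3, R5  → R3 = 19 XOR 176 = 163 (0b10100011)
Final: R3 = 163

163


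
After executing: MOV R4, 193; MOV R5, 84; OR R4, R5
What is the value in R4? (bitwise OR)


Register state trace:
  MOV R4, 193  → R4 = 193 (0b11000001)
  MOV R5, 84  → R5 = 84 (0b01010100)
  OR R4, R5   → R4 = 193 OR 84 = 213 (0b11010101)
Final: R4 = 213

213


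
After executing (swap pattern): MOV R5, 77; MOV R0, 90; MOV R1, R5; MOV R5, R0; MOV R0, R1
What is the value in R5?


Register state trace (swap pattern):
  MOV R5, 77  → R5 = 77
  MOV R0, 90  → R0 = 90
  MOV R1, R5  → R1 = 77  (save R5)
  MOV R5, R0  → R5 = 90  (R5 gets R0's value)
  MOV R0, R1  → R0 = 77  (R0 gets saved value)
Final: R5 = 90

90


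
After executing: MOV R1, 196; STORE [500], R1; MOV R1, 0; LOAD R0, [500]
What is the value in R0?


Register and memory trace:
  MOV R1, 196  → R1 = 196
  STORE [500], R1  → mem[500] = 196
  MOV R1, 0  → R1 = 0
  LOAD R0, [500]  → R0 = mem[500] = 196
Final: R0 = 196

196


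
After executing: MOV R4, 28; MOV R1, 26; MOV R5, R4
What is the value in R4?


Register state trace:
  MOV R4, 28  → R4 = 28
  MOV R1, 26  → R1 = 26
  MOV R5, R4  → R5 = 28
Final: R4 = 28

28


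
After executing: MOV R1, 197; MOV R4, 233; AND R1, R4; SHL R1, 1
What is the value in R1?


Register state trace:
  MOV R1, 197  → R1 = 197 (0b11000101)
  MOV R4, 233  → R4 = 233 (0b11101001)
  AND R1, R4  → R1 = 197 AND 233 = 193 (0b11000001)
  SHL R1, 1  → R1 = 193 << 1 = 386
Final: R1 = 386

386


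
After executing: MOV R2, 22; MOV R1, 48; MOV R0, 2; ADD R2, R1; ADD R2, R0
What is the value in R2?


Register state trace:
  MOV R2, 22  → R2 = 22
  MOV R1, 48  → R1 = 48
  MOV R0, 2  → R0 = 2
  ADD R2, R1  → R2 = 22 + 48 = 70
  ADD R2, R0  → R2 = 70 + 2 = 72
Final: R2 = 72

72


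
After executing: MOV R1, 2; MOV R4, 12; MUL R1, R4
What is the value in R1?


Register state trace:
  MOV R1, 2  → R1 = 2
  MOV R4, 12  → R4 = 12
  MUL R1, R4  → R1 = 2 * 12 = 24
Final: R1 = 24

24


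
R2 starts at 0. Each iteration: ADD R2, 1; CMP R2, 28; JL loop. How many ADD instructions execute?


Loop trace (R2 starts at 0, target 28, step 1):
  ADD #1: R2 = 0 + 1 = 1  → 1 < 28, loop
  ADD #2: R2 = 1 + 1 = 2  → 2 < 28, loop
  ADD #3: R2 = 2 + 1 = 3  → 3 < 28, loop
  ADD #4: R2 = 3 + 1 = 4  → 4 < 28, loop
  ADD #5: R2 = 4 + 1 = 5  → 5 < 28, loop
  ADD #6: R2 = 5 + 1 = 6  → 6 < 28, loop
  ADD #7: R2 = 6 + 1 = 7  → 7 < 28, loop
  ADD #8: R2 = 7 + 1 = 8  → 8 < 28, loop
  ADD #9: R2 = 8 + 1 = 9  → 9 < 28, loop
  ADD #10: R2 = 9 + 1 = 10  → 10 < 28, loop
  ADD #11: R2 = 10 + 1 = 11  → 11 < 28, loop
  ADD #12: R2 = 11 + 1 = 12  → 12 < 28, loop
  ADD #13: R2 = 12 + 1 = 13  → 13 < 28, loop
  ADD #14: R2 = 13 + 1 = 14  → 14 < 28, loop
  ADD #15: R2 = 14 + 1 = 15  → 15 < 28, loop
  ADD #16: R2 = 15 + 1 = 16  → 16 < 28, loop
  ADD #17: R2 = 16 + 1 = 17  → 17 < 28, loop
  ADD #18: R2 = 17 + 1 = 18  → 18 < 28, loop
  ADD #19: R2 = 18 + 1 = 19  → 19 < 28, loop
  ADD #20: R2 = 19 + 1 = 20  → 20 < 28, loop
  ADD #21: R2 = 20 + 1 = 21  → 21 < 28, loop
  ADD #22: R2 = 21 + 1 = 22  → 22 < 28, loop
  ADD #23: R2 = 22 + 1 = 23  → 23 < 28, loop
  ADD #24: R2 = 23 + 1 = 24  → 24 < 28, loop
  ADD #25: R2 = 24 + 1 = 25  → 25 < 28, loop
  ADD #26: R2 = 25 + 1 = 26  → 26 < 28, loop
  ADD #27: R2 = 26 + 1 = 27  → 27 < 28, loop
  ADD #28: R2 = 27 + 1 = 28  → 28 >= 28, exit
Total ADD instructions: 28

28


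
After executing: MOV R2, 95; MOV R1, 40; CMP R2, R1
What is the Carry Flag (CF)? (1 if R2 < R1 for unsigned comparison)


Register state trace:
  MOV R2, 95  → R2 = 95
  MOV R1, 40  → R1 = 40
  CMP R2, R1  → unsigned 95 - 40: no borrow
  95 >= 40, so CF = 0
CF = 0

0


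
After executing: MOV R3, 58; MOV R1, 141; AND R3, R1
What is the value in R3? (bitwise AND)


Register state trace:
  MOV R3, 58  → R3 = 58 (0b00111010)
  MOV R1, 141  → R1 = 141 (0b10001101)
  AND R3, R1  → R3 = 58 AND 141 = 8 (0b00001000)
Final: R3 = 8

8


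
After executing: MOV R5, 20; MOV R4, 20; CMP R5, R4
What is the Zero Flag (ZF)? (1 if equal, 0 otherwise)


Register state trace:
  MOV R5, 20  → R5 = 20
  MOV R4, 20  → R4 = 20
  CMP R5, R4  → computes 20 - 20 = 0
  Result is zero, so values are equal
ZF = 1

1


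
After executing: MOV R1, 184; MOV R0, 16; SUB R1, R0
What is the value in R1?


Register state trace:
  MOV R1, 184  → R1 = 184
  MOV R0, 16  → R0 = 16
  SUB R1, R0  → R1 = 184 - 16 = 168
Final: R1 = 168

168


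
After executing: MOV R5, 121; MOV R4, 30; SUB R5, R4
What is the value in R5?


Register state trace:
  MOV R5, 121  → R5 = 121
  MOV R4, 30  → R4 = 30
  SUB R5, R4  → R5 = 121 - 30 = 91
Final: R5 = 91

91


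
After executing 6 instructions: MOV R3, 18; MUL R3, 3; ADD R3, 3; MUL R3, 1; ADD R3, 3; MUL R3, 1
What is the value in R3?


Register state trace:
  MOV R3, 18  → R3 = 18
  MUL R3, 3  → R3 = 18 * 3 = 54
  ADD R3, 3  → R3 = 54 + 3 = 57
  MUL R3, 1  → R3 = 57 * 1 = 57
  ADD R3, 3  → R3 = 57 + 3 = 60
  MUL R3, 1  → R3 = 60 * 1 = 60
Final: R3 = 60

60


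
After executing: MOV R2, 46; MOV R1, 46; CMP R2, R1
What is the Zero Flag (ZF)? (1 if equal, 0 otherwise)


Register state trace:
  MOV R2, 46  → R2 = 46
  MOV R1, 46  → R1 = 46
  CMP R2, R1  → computes 46 - 46 = 0
  Result is zero, so values are equal
ZF = 1

1


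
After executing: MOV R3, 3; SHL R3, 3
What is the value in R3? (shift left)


Register state trace:
  MOV R3, 3  → R3 = 3
  SHL R3, 3  → R3 = 3 << 3 = 3 * 2^3 = 24
Final: R3 = 24

24


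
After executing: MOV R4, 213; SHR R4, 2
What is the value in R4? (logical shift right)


Register state trace:
  MOV R4, 213  → R4 = 213
  SHR R4, 2  → R4 = 213 >> 2 = 213 // 2^2 = 53
Final: R4 = 53

53


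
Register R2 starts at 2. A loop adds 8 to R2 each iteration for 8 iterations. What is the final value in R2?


Starting value: R2 = 2
  Iter 1: R2 = 2 + 8 = 10
  Iter 2: R2 = 10 + 8 = 18
  Iter 3: R2 = 18 + 8 = 26
  Iter 4: R2 = 26 + 8 = 34
  Iter 5: R2 = 34 + 8 = 42
  Iter 6: R2 = 42 + 8 = 50
  Iter 7: R2 = 50 + 8 = 58
  Iter 8: R2 = 58 + 8 = 66
Final: R2 = 66

66


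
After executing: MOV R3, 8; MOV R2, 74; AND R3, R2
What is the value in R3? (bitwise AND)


Register state trace:
  MOV R3, 8  → R3 = 8 (0b00001000)
  MOV R2, 74  → R2 = 74 (0b01001010)
  AND R3, R2  → R3 = 8 AND 74 = 8 (0b00001000)
Final: R3 = 8

8


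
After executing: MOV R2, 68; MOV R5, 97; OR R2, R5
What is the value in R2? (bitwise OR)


Register state trace:
  MOV R2, 68  → R2 = 68 (0b01000100)
  MOV R5, 97  → R5 = 97 (0b01100001)
  OR R2, R5   → R2 = 68 OR 97 = 101 (0b01100101)
Final: R2 = 101

101


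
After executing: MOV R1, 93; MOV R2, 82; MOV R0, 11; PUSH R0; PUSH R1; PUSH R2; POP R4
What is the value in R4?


Stack trace (top is rightmost):
  MOV R1, 93  → R1 = 93
  MOV R2, 82  → R2 = 82
  MOV R0, 11  → R0 = 11
  PUSH R0  → stack: [11]
  PUSH R1  → stack: [11, 93]
  PUSH R2  → stack: [11, 93, 82]
  POP R4  → R4 = 82, stack: [11, 93]
Final: R4 = 82

82


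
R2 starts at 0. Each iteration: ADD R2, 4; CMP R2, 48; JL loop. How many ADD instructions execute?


Loop trace (R2 starts at 0, target 48, step 4):
  ADD #1: R2 = 0 + 4 = 4  → 4 < 48, loop
  ADD #2: R2 = 4 + 4 = 8  → 8 < 48, loop
  ADD #3: R2 = 8 + 4 = 12  → 12 < 48, loop
  ADD #4: R2 = 12 + 4 = 16  → 16 < 48, loop
  ADD #5: R2 = 16 + 4 = 20  → 20 < 48, loop
  ADD #6: R2 = 20 + 4 = 24  → 24 < 48, loop
  ADD #7: R2 = 24 + 4 = 28  → 28 < 48, loop
  ADD #8: R2 = 28 + 4 = 32  → 32 < 48, loop
  ADD #9: R2 = 32 + 4 = 36  → 36 < 48, loop
  ADD #10: R2 = 36 + 4 = 40  → 40 < 48, loop
  ADD #11: R2 = 40 + 4 = 44  → 44 < 48, loop
  ADD #12: R2 = 44 + 4 = 48  → 48 >= 48, exit
Total ADD instructions: 12

12


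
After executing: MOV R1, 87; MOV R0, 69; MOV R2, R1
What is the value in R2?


Register state trace:
  MOV R1, 87  → R1 = 87
  MOV R0, 69  → R0 = 69
  MOV R2, R1  → R2 = 87
Final: R2 = 87

87


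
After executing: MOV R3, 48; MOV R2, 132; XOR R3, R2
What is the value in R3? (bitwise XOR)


Register state trace:
  MOV R3, 48  → R3 = 48 (0b00110000)
  MOV R2, 132  → R2 = 132 (0b10000100)
  XOR R3, R2  → R3 = 48 XOR 132 = 180 (0b10110100)
Final: R3 = 180

180


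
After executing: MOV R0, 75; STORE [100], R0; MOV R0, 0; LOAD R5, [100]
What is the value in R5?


Register and memory trace:
  MOV R0, 75  → R0 = 75
  STORE [100], R0  → mem[100] = 75
  MOV R0, 0  → R0 = 0
  LOAD R5, [100]  → R5 = mem[100] = 75
Final: R5 = 75

75


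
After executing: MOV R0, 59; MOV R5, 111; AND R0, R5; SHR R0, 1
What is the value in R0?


Register state trace:
  MOV R0, 59  → R0 = 59 (0b00111011)
  MOV R5, 111  → R5 = 111 (0b01101111)
  AND R0, R5  → R0 = 59 AND 111 = 43 (0b00101011)
  SHR R0, 1  → R0 = 43 >> 1 = 21
Final: R0 = 21

21


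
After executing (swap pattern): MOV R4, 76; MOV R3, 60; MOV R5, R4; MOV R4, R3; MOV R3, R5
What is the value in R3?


Register state trace (swap pattern):
  MOV R4, 76  → R4 = 76
  MOV R3, 60  → R3 = 60
  MOV R5, R4  → R5 = 76  (save R4)
  MOV R4, R3  → R4 = 60  (R4 gets R3's value)
  MOV R3, R5  → R3 = 76  (R3 gets saved value)
Final: R3 = 76

76


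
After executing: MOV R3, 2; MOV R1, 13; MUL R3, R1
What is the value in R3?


Register state trace:
  MOV R3, 2  → R3 = 2
  MOV R1, 13  → R1 = 13
  MUL R3, R1  → R3 = 2 * 13 = 26
Final: R3 = 26

26
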